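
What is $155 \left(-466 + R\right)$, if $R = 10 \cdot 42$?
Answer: $-7130$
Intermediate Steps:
$R = 420$
$155 \left(-466 + R\right) = 155 \left(-466 + 420\right) = 155 \left(-46\right) = -7130$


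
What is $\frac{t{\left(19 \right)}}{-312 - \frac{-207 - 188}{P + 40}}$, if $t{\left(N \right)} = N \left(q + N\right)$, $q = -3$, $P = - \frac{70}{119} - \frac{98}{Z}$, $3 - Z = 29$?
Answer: $- \frac{2901072}{2890121} \approx -1.0038$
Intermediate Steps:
$Z = -26$ ($Z = 3 - 29 = -26$)
$P = \frac{703}{221}$ ($P = - \frac{70}{119} - \frac{98}{-26} = \left(-70\right) \frac{1}{119} - - \frac{49}{13} = - \frac{10}{17} + \frac{49}{13} = \frac{703}{221} \approx 3.181$)
$t{\left(N \right)} = N \left(-3 + N\right)$
$\frac{t{\left(19 \right)}}{-312 - \frac{-207 - 188}{P + 40}} = \frac{19 \left(-3 + 19\right)}{-312 - \frac{-207 - 188}{\frac{703}{221} + 40}} = \frac{19 \cdot 16}{-312 - - \frac{395}{\frac{9543}{221}}} = \frac{304}{-312 - \left(-395\right) \frac{221}{9543}} = \frac{304}{-312 - - \frac{87295}{9543}} = \frac{304}{-312 + \frac{87295}{9543}} = \frac{304}{- \frac{2890121}{9543}} = 304 \left(- \frac{9543}{2890121}\right) = - \frac{2901072}{2890121}$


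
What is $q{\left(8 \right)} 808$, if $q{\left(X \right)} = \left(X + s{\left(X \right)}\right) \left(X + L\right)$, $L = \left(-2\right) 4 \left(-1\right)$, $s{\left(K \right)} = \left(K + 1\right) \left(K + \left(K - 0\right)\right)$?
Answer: $1965056$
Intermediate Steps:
$s{\left(K \right)} = 2 K \left(1 + K\right)$ ($s{\left(K \right)} = \left(1 + K\right) \left(K + \left(K + 0\right)\right) = \left(1 + K\right) \left(K + K\right) = \left(1 + K\right) 2 K = 2 K \left(1 + K\right)$)
$L = 8$ ($L = \left(-8\right) \left(-1\right) = 8$)
$q{\left(X \right)} = \left(8 + X\right) \left(X + 2 X \left(1 + X\right)\right)$ ($q{\left(X \right)} = \left(X + 2 X \left(1 + X\right)\right) \left(X + 8\right) = \left(X + 2 X \left(1 + X\right)\right) \left(8 + X\right) = \left(8 + X\right) \left(X + 2 X \left(1 + X\right)\right)$)
$q{\left(8 \right)} 808 = 8 \left(24 + 2 \cdot 8^{2} + 19 \cdot 8\right) 808 = 8 \left(24 + 2 \cdot 64 + 152\right) 808 = 8 \left(24 + 128 + 152\right) 808 = 8 \cdot 304 \cdot 808 = 2432 \cdot 808 = 1965056$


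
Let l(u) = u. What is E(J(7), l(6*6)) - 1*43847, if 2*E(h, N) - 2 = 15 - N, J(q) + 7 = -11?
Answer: -87713/2 ≈ -43857.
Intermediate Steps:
J(q) = -18 (J(q) = -7 - 11 = -18)
E(h, N) = 17/2 - N/2 (E(h, N) = 1 + (15 - N)/2 = 1 + (15/2 - N/2) = 17/2 - N/2)
E(J(7), l(6*6)) - 1*43847 = (17/2 - 3*6) - 1*43847 = (17/2 - ½*36) - 43847 = (17/2 - 18) - 43847 = -19/2 - 43847 = -87713/2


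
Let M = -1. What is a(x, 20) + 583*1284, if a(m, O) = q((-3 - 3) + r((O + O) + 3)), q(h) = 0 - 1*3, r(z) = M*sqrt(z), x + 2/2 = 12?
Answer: 748569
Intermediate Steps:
x = 11 (x = -1 + 12 = 11)
r(z) = -sqrt(z)
q(h) = -3 (q(h) = 0 - 3 = -3)
a(m, O) = -3
a(x, 20) + 583*1284 = -3 + 583*1284 = -3 + 748572 = 748569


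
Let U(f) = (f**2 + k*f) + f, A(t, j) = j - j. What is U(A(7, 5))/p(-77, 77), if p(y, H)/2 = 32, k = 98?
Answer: 0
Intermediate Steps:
A(t, j) = 0
U(f) = f**2 + 99*f (U(f) = (f**2 + 98*f) + f = f**2 + 99*f)
p(y, H) = 64 (p(y, H) = 2*32 = 64)
U(A(7, 5))/p(-77, 77) = (0*(99 + 0))/64 = (0*99)*(1/64) = 0*(1/64) = 0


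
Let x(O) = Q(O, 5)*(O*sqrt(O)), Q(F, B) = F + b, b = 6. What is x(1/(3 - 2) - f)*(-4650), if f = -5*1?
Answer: -334800*sqrt(6) ≈ -8.2009e+5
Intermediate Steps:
f = -5
Q(F, B) = 6 + F (Q(F, B) = F + 6 = 6 + F)
x(O) = O**(3/2)*(6 + O) (x(O) = (6 + O)*(O*sqrt(O)) = (6 + O)*O**(3/2) = O**(3/2)*(6 + O))
x(1/(3 - 2) - f)*(-4650) = ((1/(3 - 2) - 1*(-5))**(3/2)*(6 + (1/(3 - 2) - 1*(-5))))*(-4650) = ((1/1 + 5)**(3/2)*(6 + (1/1 + 5)))*(-4650) = ((1 + 5)**(3/2)*(6 + (1 + 5)))*(-4650) = (6**(3/2)*(6 + 6))*(-4650) = ((6*sqrt(6))*12)*(-4650) = (72*sqrt(6))*(-4650) = -334800*sqrt(6)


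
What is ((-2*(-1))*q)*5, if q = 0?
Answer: 0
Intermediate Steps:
((-2*(-1))*q)*5 = (-2*(-1)*0)*5 = (2*0)*5 = 0*5 = 0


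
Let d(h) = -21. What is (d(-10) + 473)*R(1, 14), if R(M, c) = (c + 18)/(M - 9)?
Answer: -1808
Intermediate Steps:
R(M, c) = (18 + c)/(-9 + M)
(d(-10) + 473)*R(1, 14) = (-21 + 473)*((18 + 14)/(-9 + 1)) = 452*(32/(-8)) = 452*(-1/8*32) = 452*(-4) = -1808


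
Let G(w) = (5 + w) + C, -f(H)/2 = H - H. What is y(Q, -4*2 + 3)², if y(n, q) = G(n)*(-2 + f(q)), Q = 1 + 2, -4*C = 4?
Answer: 196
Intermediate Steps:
C = -1 (C = -¼*4 = -1)
Q = 3
f(H) = 0 (f(H) = -2*(H - H) = -2*0 = 0)
G(w) = 4 + w (G(w) = (5 + w) - 1 = 4 + w)
y(n, q) = -8 - 2*n (y(n, q) = (4 + n)*(-2 + 0) = (4 + n)*(-2) = -8 - 2*n)
y(Q, -4*2 + 3)² = (-8 - 2*3)² = (-8 - 6)² = (-14)² = 196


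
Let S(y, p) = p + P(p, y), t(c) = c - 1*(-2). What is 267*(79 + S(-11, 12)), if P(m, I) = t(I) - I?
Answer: 24831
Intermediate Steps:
t(c) = 2 + c (t(c) = c + 2 = 2 + c)
P(m, I) = 2 (P(m, I) = (2 + I) - I = 2)
S(y, p) = 2 + p (S(y, p) = p + 2 = 2 + p)
267*(79 + S(-11, 12)) = 267*(79 + (2 + 12)) = 267*(79 + 14) = 267*93 = 24831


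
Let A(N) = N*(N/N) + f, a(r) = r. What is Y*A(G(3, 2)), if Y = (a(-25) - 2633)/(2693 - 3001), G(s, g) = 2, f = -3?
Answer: -1329/154 ≈ -8.6299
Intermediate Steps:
Y = 1329/154 (Y = (-25 - 2633)/(2693 - 3001) = -2658/(-308) = -2658*(-1/308) = 1329/154 ≈ 8.6299)
A(N) = -3 + N (A(N) = N*(N/N) - 3 = N*1 - 3 = N - 3 = -3 + N)
Y*A(G(3, 2)) = 1329*(-3 + 2)/154 = (1329/154)*(-1) = -1329/154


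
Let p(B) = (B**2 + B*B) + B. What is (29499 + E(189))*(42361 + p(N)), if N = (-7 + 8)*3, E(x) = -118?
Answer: 1245225542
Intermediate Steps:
N = 3 (N = 1*3 = 3)
p(B) = B + 2*B**2 (p(B) = (B**2 + B**2) + B = 2*B**2 + B = B + 2*B**2)
(29499 + E(189))*(42361 + p(N)) = (29499 - 118)*(42361 + 3*(1 + 2*3)) = 29381*(42361 + 3*(1 + 6)) = 29381*(42361 + 3*7) = 29381*(42361 + 21) = 29381*42382 = 1245225542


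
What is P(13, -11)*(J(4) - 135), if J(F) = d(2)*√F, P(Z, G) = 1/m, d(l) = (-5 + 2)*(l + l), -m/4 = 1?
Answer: 159/4 ≈ 39.750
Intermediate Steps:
m = -4 (m = -4*1 = -4)
d(l) = -6*l
P(Z, G) = -¼ (P(Z, G) = 1/(-4) = -¼)
J(F) = -12*√F (J(F) = (-6*2)*√F = -12*√F)
P(13, -11)*(J(4) - 135) = -(-12*√4 - 135)/4 = -(-12*2 - 135)/4 = -(-24 - 135)/4 = -¼*(-159) = 159/4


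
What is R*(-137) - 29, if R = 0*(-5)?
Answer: -29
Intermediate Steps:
R = 0
R*(-137) - 29 = 0*(-137) - 29 = 0 - 29 = -29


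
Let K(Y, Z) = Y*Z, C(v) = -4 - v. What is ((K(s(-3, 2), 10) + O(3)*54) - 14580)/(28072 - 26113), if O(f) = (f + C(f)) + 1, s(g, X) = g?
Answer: -4924/653 ≈ -7.5406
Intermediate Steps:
O(f) = -3 (O(f) = (f + (-4 - f)) + 1 = -4 + 1 = -3)
((K(s(-3, 2), 10) + O(3)*54) - 14580)/(28072 - 26113) = ((-3*10 - 3*54) - 14580)/(28072 - 26113) = ((-30 - 162) - 14580)/1959 = (-192 - 14580)*(1/1959) = -14772*1/1959 = -4924/653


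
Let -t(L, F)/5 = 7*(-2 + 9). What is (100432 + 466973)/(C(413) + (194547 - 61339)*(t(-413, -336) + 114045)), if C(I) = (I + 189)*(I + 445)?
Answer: 567405/15159586916 ≈ 3.7429e-5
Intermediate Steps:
t(L, F) = -245 (t(L, F) = -35*(-2 + 9) = -35*7 = -5*49 = -245)
C(I) = (189 + I)*(445 + I)
(100432 + 466973)/(C(413) + (194547 - 61339)*(t(-413, -336) + 114045)) = (100432 + 466973)/((84105 + 413² + 634*413) + (194547 - 61339)*(-245 + 114045)) = 567405/((84105 + 170569 + 261842) + 133208*113800) = 567405/(516516 + 15159070400) = 567405/15159586916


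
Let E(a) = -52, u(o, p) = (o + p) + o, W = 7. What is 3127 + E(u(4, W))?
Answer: 3075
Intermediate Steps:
u(o, p) = p + 2*o
3127 + E(u(4, W)) = 3127 - 52 = 3075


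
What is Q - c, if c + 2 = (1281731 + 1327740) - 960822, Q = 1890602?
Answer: 241955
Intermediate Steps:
c = 1648647 (c = -2 + ((1281731 + 1327740) - 960822) = -2 + (2609471 - 960822) = -2 + 1648649 = 1648647)
Q - c = 1890602 - 1*1648647 = 1890602 - 1648647 = 241955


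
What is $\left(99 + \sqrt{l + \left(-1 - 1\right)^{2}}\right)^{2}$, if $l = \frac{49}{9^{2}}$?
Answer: $\frac{\left(891 + \sqrt{373}\right)^{2}}{81} \approx 10231.0$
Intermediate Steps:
$l = \frac{49}{81} \approx 0.60494$
$\left(99 + \sqrt{l + \left(-1 - 1\right)^{2}}\right)^{2} = \left(99 + \sqrt{\frac{49}{81} + \left(-1 - 1\right)^{2}}\right)^{2} = \left(99 + \sqrt{\frac{49}{81} + \left(-2\right)^{2}}\right)^{2} = \left(99 + \sqrt{\frac{49}{81} + 4}\right)^{2} = \left(99 + \sqrt{\frac{373}{81}}\right)^{2} = \left(99 + \frac{\sqrt{373}}{9}\right)^{2}$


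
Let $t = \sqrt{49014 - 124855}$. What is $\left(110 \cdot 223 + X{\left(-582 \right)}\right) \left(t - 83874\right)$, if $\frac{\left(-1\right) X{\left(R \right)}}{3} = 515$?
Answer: $-1927843890 + 22985 i \sqrt{75841} \approx -1.9278 \cdot 10^{9} + 6.3299 \cdot 10^{6} i$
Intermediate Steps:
$t = i \sqrt{75841}$ ($t = \sqrt{-75841} = i \sqrt{75841} \approx 275.39 i$)
$X{\left(R \right)} = -1545$ ($X{\left(R \right)} = \left(-3\right) 515 = -1545$)
$\left(110 \cdot 223 + X{\left(-582 \right)}\right) \left(t - 83874\right) = \left(110 \cdot 223 - 1545\right) \left(i \sqrt{75841} - 83874\right) = \left(24530 - 1545\right) \left(-83874 + i \sqrt{75841}\right) = 22985 \left(-83874 + i \sqrt{75841}\right) = -1927843890 + 22985 i \sqrt{75841}$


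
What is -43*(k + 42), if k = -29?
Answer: -559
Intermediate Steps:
-43*(k + 42) = -43*(-29 + 42) = -43*13 = -559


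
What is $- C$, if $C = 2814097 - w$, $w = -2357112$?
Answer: $-5171209$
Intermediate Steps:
$C = 5171209$ ($C = 2814097 - -2357112 = 2814097 + 2357112 = 5171209$)
$- C = \left(-1\right) 5171209 = -5171209$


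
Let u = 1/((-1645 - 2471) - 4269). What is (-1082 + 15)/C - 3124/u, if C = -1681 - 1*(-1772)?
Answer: 2383720273/91 ≈ 2.6195e+7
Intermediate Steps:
C = 91 (C = -1681 + 1772 = 91)
u = -1/8385 (u = 1/(-4116 - 4269) = 1/(-8385) = -1/8385 ≈ -0.00011926)
(-1082 + 15)/C - 3124/u = (-1082 + 15)/91 - 3124/(-1/8385) = -1067*1/91 - 3124*(-8385) = -1067/91 + 26194740 = 2383720273/91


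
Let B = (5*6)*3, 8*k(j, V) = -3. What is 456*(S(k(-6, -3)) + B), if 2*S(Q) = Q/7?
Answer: 574389/14 ≈ 41028.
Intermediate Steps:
k(j, V) = -3/8 (k(j, V) = (⅛)*(-3) = -3/8)
S(Q) = Q/14 (S(Q) = (Q/7)/2 = Q/14)
B = 90 (B = 30*3 = 90)
456*(S(k(-6, -3)) + B) = 456*((1/14)*(-3/8) + 90) = 456*(-3/112 + 90) = 456*(10077/112) = 574389/14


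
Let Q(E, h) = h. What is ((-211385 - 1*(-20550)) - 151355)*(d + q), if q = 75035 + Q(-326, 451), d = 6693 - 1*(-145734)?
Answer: -77989549470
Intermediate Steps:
d = 152427 (d = 6693 + 145734 = 152427)
q = 75486 (q = 75035 + 451 = 75486)
((-211385 - 1*(-20550)) - 151355)*(d + q) = ((-211385 - 1*(-20550)) - 151355)*(152427 + 75486) = ((-211385 + 20550) - 151355)*227913 = (-190835 - 151355)*227913 = -342190*227913 = -77989549470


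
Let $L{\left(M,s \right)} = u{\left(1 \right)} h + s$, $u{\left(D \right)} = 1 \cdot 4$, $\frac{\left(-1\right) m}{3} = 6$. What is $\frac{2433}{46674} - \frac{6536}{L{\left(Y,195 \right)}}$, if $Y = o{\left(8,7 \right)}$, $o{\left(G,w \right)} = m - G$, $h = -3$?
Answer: $- \frac{11282075}{316346} \approx -35.664$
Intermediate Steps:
$m = -18$ ($m = \left(-3\right) 6 = -18$)
$o{\left(G,w \right)} = -18 - G$
$Y = -26$ ($Y = -18 - 8 = -26$)
$u{\left(D \right)} = 4$
$L{\left(M,s \right)} = -12 + s$ ($L{\left(M,s \right)} = 4 \left(-3\right) + s = -12 + s$)
$\frac{2433}{46674} - \frac{6536}{L{\left(Y,195 \right)}} = \frac{2433}{46674} - \frac{6536}{-12 + 195} = 2433 \cdot \frac{1}{46674} - \frac{6536}{183} = \frac{811}{15558} - \frac{6536}{183} = - \frac{11282075}{316346}$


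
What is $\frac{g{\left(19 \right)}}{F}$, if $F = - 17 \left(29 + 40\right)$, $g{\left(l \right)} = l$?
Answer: $- \frac{19}{1173} \approx -0.016198$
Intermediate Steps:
$F = -1173$ ($F = \left(-17\right) 69 = -1173$)
$\frac{g{\left(19 \right)}}{F} = \frac{19}{-1173} = 19 \left(- \frac{1}{1173}\right) = - \frac{19}{1173}$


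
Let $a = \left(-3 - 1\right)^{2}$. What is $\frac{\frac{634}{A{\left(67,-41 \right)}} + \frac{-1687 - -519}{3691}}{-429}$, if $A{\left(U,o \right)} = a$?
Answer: $- \frac{386901}{4222504} \approx -0.091628$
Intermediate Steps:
$a = 16$ ($a = \left(-4\right)^{2} = 16$)
$A{\left(U,o \right)} = 16$
$\frac{\frac{634}{A{\left(67,-41 \right)}} + \frac{-1687 - -519}{3691}}{-429} = \frac{\frac{634}{16} + \frac{-1687 - -519}{3691}}{-429} = \left(634 \cdot \frac{1}{16} + \left(-1687 + 519\right) \frac{1}{3691}\right) \left(- \frac{1}{429}\right) = \left(\frac{317}{8} - \frac{1168}{3691}\right) \left(- \frac{1}{429}\right) = \frac{1160703}{29528} \left(- \frac{1}{429}\right) = - \frac{386901}{4222504}$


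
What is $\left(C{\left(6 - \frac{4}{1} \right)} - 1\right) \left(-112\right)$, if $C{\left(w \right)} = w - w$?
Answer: $112$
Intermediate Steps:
$C{\left(w \right)} = 0$
$\left(C{\left(6 - \frac{4}{1} \right)} - 1\right) \left(-112\right) = \left(0 - 1\right) \left(-112\right) = \left(-1\right) \left(-112\right) = 112$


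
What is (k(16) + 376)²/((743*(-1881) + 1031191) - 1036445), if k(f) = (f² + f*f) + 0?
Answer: -788544/1402837 ≈ -0.56211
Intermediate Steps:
k(f) = 2*f² (k(f) = (f² + f²) + 0 = 2*f² + 0 = 2*f²)
(k(16) + 376)²/((743*(-1881) + 1031191) - 1036445) = (2*16² + 376)²/((743*(-1881) + 1031191) - 1036445) = (2*256 + 376)²/((-1397583 + 1031191) - 1036445) = (512 + 376)²/(-366392 - 1036445) = 888²/(-1402837) = 788544*(-1/1402837) = -788544/1402837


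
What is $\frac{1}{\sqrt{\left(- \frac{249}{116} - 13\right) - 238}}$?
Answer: $- \frac{2 i \sqrt{851585}}{29365} \approx - 0.062851 i$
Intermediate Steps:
$\frac{1}{\sqrt{\left(- \frac{249}{116} - 13\right) - 238}} = \frac{1}{\sqrt{- \frac{1757}{116} - 238}} = \frac{1}{\sqrt{- \frac{29365}{116}}} = \frac{1}{\frac{1}{58} i \sqrt{851585}} = - \frac{2 i \sqrt{851585}}{29365}$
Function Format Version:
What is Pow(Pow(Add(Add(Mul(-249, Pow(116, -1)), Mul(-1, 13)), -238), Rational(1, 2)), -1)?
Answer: Mul(Rational(-2, 29365), I, Pow(851585, Rational(1, 2))) ≈ Mul(-0.062851, I)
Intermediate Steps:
Pow(Pow(Add(Add(Mul(-249, Pow(116, -1)), Mul(-1, 13)), -238), Rational(1, 2)), -1) = Pow(Pow(Add(Add(Mul(-249, Rational(1, 116)), -13), -238), Rational(1, 2)), -1) = Pow(Pow(Add(Add(Rational(-249, 116), -13), -238), Rational(1, 2)), -1) = Pow(Pow(Add(Rational(-1757, 116), -238), Rational(1, 2)), -1) = Pow(Pow(Rational(-29365, 116), Rational(1, 2)), -1) = Pow(Mul(Rational(1, 58), I, Pow(851585, Rational(1, 2))), -1) = Mul(Rational(-2, 29365), I, Pow(851585, Rational(1, 2)))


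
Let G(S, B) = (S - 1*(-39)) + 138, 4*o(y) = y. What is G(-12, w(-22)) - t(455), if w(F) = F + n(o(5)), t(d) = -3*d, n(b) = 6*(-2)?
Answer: 1530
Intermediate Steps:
o(y) = y/4
n(b) = -12
w(F) = -12 + F (w(F) = F - 12 = -12 + F)
G(S, B) = 177 + S (G(S, B) = (S + 39) + 138 = (39 + S) + 138 = 177 + S)
G(-12, w(-22)) - t(455) = (177 - 12) - (-3)*455 = 165 - 1*(-1365) = 165 + 1365 = 1530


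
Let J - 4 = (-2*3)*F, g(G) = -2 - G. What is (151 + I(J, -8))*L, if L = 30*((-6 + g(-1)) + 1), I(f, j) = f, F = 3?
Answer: -24660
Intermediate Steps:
J = -14 (J = 4 - 2*3*3 = 4 - 6*3 = 4 - 18 = -14)
L = -180 (L = 30*((-6 + (-2 - 1*(-1))) + 1) = 30*((-6 + (-2 + 1)) + 1) = 30*((-6 - 1) + 1) = 30*(-7 + 1) = 30*(-6) = -180)
(151 + I(J, -8))*L = (151 - 14)*(-180) = 137*(-180) = -24660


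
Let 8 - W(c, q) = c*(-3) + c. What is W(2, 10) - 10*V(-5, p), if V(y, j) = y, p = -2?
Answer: 62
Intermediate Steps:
W(c, q) = 8 + 2*c (W(c, q) = 8 - (c*(-3) + c) = 8 - (-3*c + c) = 8 - (-2)*c = 8 + 2*c)
W(2, 10) - 10*V(-5, p) = (8 + 2*2) - 10*(-5) = (8 + 4) + 50 = 12 + 50 = 62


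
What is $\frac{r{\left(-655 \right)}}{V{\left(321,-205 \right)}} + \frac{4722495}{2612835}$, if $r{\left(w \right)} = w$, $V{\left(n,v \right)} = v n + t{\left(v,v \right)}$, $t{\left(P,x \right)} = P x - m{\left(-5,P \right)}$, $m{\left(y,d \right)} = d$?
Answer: $\frac{1507256354}{821301135} \approx 1.8352$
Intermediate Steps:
$t{\left(P,x \right)} = - P + P x$ ($t{\left(P,x \right)} = P x - P = - P + P x$)
$V{\left(n,v \right)} = n v + v \left(-1 + v\right)$ ($V{\left(n,v \right)} = v n + v \left(-1 + v\right) = n v + v \left(-1 + v\right)$)
$\frac{r{\left(-655 \right)}}{V{\left(321,-205 \right)}} + \frac{4722495}{2612835} = - \frac{655}{\left(-205\right) \left(-1 + 321 - 205\right)} + \frac{4722495}{2612835} = - \frac{655}{\left(-205\right) 115} + 4722495 \cdot \frac{1}{2612835} = - \frac{655}{-23575} + \frac{314833}{174189} = \left(-655\right) \left(- \frac{1}{23575}\right) + \frac{314833}{174189} = \frac{131}{4715} + \frac{314833}{174189} = \frac{1507256354}{821301135}$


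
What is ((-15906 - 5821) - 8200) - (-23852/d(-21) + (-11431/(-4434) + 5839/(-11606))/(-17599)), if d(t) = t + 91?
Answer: -33493943631225158/1132077761745 ≈ -29586.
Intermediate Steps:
d(t) = 91 + t
((-15906 - 5821) - 8200) - (-23852/d(-21) + (-11431/(-4434) + 5839/(-11606))/(-17599)) = ((-15906 - 5821) - 8200) - (-23852/(91 - 21) + (-11431/(-4434) + 5839/(-11606))/(-17599)) = (-21727 - 8200) - (-23852/70 + (-11431*(-1/4434) + 5839*(-1/11606))*(-1/17599)) = -29927 - (-23852*1/70 + (11431/4434 - 5839/11606)*(-1/17599)) = -29927 - (-11926/35 + (26694515/12865251)*(-1/17599)) = -29927 - (-11926/35 - 26694515/226415552349) = -29927 - 1*(-385747544517457/1132077761745) = -29927 + 385747544517457/1132077761745 = -33493943631225158/1132077761745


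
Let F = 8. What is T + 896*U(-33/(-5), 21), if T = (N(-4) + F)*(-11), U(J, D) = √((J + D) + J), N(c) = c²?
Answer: -264 + 2688*√95/5 ≈ 4975.9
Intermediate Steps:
U(J, D) = √(D + 2*J) (U(J, D) = √((D + J) + J) = √(D + 2*J))
T = -264 (T = ((-4)² + 8)*(-11) = (16 + 8)*(-11) = 24*(-11) = -264)
T + 896*U(-33/(-5), 21) = -264 + 896*√(21 + 2*(-33/(-5))) = -264 + 896*√(21 + 2*(-33*(-⅕))) = -264 + 896*√(21 + 2*(33/5)) = -264 + 896*√(21 + 66/5) = -264 + 896*√(171/5) = -264 + 896*(3*√95/5) = -264 + 2688*√95/5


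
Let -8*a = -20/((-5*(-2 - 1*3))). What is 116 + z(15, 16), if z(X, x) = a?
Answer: 1161/10 ≈ 116.10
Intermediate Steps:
a = ⅒ (a = -(-1)*20/((-5*(-2 - 1*3)))/8 = -(-1)*20/((-5*(-2 - 3)))/8 = -(-1)*20/((-5*(-5)))/8 = -(-1)*20/25/8 = -(-1)*20*(1/25)/8 = -(-1)*4/(8*5) = -⅛*(-⅘) = ⅒ ≈ 0.10000)
z(X, x) = ⅒
116 + z(15, 16) = 116 + ⅒ = 1161/10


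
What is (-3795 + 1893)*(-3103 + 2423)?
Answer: 1293360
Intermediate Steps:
(-3795 + 1893)*(-3103 + 2423) = -1902*(-680) = 1293360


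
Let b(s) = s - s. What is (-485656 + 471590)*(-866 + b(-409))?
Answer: 12181156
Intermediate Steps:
b(s) = 0
(-485656 + 471590)*(-866 + b(-409)) = (-485656 + 471590)*(-866 + 0) = -14066*(-866) = 12181156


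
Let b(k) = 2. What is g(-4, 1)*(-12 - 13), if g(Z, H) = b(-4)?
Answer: -50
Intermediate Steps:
g(Z, H) = 2
g(-4, 1)*(-12 - 13) = 2*(-12 - 13) = 2*(-25) = -50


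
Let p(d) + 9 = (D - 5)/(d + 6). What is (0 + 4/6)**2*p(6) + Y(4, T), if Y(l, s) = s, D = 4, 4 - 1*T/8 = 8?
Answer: -973/27 ≈ -36.037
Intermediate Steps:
T = -32 (T = 32 - 8*8 = 32 - 64 = -32)
p(d) = -9 - 1/(6 + d) (p(d) = -9 + (4 - 5)/(d + 6) = -9 - 1/(6 + d))
(0 + 4/6)**2*p(6) + Y(4, T) = (0 + 4/6)**2*((-55 - 9*6)/(6 + 6)) - 32 = (0 + 4*(1/6))**2*((-55 - 54)/12) - 32 = (0 + 2/3)**2*((1/12)*(-109)) - 32 = (2/3)**2*(-109/12) - 32 = (4/9)*(-109/12) - 32 = -109/27 - 32 = -973/27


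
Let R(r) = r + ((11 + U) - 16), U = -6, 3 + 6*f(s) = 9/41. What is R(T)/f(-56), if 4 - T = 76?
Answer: 3403/19 ≈ 179.11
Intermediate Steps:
f(s) = -19/41 (f(s) = -½ + (9/41)/6 = -½ + (9*(1/41))/6 = -½ + (⅙)*(9/41) = -½ + 3/82 = -19/41)
T = -72 (T = 4 - 1*76 = 4 - 76 = -72)
R(r) = -11 + r (R(r) = r + ((11 - 6) - 16) = r + (5 - 16) = r - 11 = -11 + r)
R(T)/f(-56) = (-11 - 72)/(-19/41) = -83*(-41/19) = 3403/19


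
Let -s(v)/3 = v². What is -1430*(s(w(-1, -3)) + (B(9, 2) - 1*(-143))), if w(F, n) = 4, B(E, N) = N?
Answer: -138710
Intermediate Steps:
s(v) = -3*v²
-1430*(s(w(-1, -3)) + (B(9, 2) - 1*(-143))) = -1430*(-3*4² + (2 - 1*(-143))) = -1430*(-3*16 + (2 + 143)) = -1430*(-48 + 145) = -1430*97 = -5*27742 = -138710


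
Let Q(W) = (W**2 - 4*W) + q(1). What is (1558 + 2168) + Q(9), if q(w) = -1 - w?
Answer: 3769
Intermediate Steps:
Q(W) = -2 + W**2 - 4*W (Q(W) = (W**2 - 4*W) + (-1 - 1*1) = (W**2 - 4*W) + (-1 - 1) = (W**2 - 4*W) - 2 = -2 + W**2 - 4*W)
(1558 + 2168) + Q(9) = (1558 + 2168) + (-2 + 9**2 - 4*9) = 3726 + (-2 + 81 - 36) = 3726 + 43 = 3769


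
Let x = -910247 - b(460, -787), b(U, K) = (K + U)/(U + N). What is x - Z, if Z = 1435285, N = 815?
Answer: -996850991/425 ≈ -2.3455e+6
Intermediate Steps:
b(U, K) = (K + U)/(815 + U) (b(U, K) = (K + U)/(U + 815) = (K + U)/(815 + U))
x = -386854866/425 (x = -910247 - (-787 + 460)/(815 + 460) = -910247 - (-327)/1275 = -910247 - 1*(-109/425) = -910247 + 109/425 = -386854866/425 ≈ -9.1025e+5)
x - Z = -386854866/425 - 1*1435285 = -386854866/425 - 1435285 = -996850991/425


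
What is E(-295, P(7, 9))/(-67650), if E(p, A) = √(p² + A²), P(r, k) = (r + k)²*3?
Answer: -√676849/67650 ≈ -0.012161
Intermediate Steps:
P(r, k) = 3*(k + r)² (P(r, k) = (k + r)²*3 = 3*(k + r)²)
E(p, A) = √(A² + p²)
E(-295, P(7, 9))/(-67650) = √((3*(9 + 7)²)² + (-295)²)/(-67650) = √((3*16²)² + 87025)*(-1/67650) = √((3*256)² + 87025)*(-1/67650) = √(768² + 87025)*(-1/67650) = √(589824 + 87025)*(-1/67650) = √676849*(-1/67650) = -√676849/67650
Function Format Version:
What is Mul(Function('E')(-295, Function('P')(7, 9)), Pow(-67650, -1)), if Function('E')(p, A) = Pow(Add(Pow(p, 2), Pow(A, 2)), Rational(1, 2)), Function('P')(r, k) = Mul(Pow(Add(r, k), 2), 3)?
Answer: Mul(Rational(-1, 67650), Pow(676849, Rational(1, 2))) ≈ -0.012161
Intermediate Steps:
Function('P')(r, k) = Mul(3, Pow(Add(k, r), 2)) (Function('P')(r, k) = Mul(Pow(Add(k, r), 2), 3) = Mul(3, Pow(Add(k, r), 2)))
Function('E')(p, A) = Pow(Add(Pow(A, 2), Pow(p, 2)), Rational(1, 2))
Mul(Function('E')(-295, Function('P')(7, 9)), Pow(-67650, -1)) = Mul(Pow(Add(Pow(Mul(3, Pow(Add(9, 7), 2)), 2), Pow(-295, 2)), Rational(1, 2)), Pow(-67650, -1)) = Mul(Pow(Add(Pow(Mul(3, Pow(16, 2)), 2), 87025), Rational(1, 2)), Rational(-1, 67650)) = Mul(Pow(Add(Pow(Mul(3, 256), 2), 87025), Rational(1, 2)), Rational(-1, 67650)) = Mul(Pow(Add(Pow(768, 2), 87025), Rational(1, 2)), Rational(-1, 67650)) = Mul(Pow(Add(589824, 87025), Rational(1, 2)), Rational(-1, 67650)) = Mul(Pow(676849, Rational(1, 2)), Rational(-1, 67650)) = Mul(Rational(-1, 67650), Pow(676849, Rational(1, 2)))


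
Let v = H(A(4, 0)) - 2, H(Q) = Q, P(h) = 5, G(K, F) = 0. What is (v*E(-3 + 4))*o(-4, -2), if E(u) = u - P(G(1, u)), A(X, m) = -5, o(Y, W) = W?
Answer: -56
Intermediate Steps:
v = -7 (v = -5 - 2 = -7)
E(u) = -5 + u (E(u) = u - 1*5 = u - 5 = -5 + u)
(v*E(-3 + 4))*o(-4, -2) = -7*(-5 + (-3 + 4))*(-2) = -7*(-5 + 1)*(-2) = -7*(-4)*(-2) = 28*(-2) = -56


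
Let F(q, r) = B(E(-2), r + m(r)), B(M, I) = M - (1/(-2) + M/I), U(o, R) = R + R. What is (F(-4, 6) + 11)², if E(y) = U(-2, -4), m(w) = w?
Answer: 625/36 ≈ 17.361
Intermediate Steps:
U(o, R) = 2*R
E(y) = -8 (E(y) = 2*(-4) = -8)
B(M, I) = ½ + M - M/I (B(M, I) = M - (1*(-½) + M/I) = M - (-½ + M/I) = M + (½ - M/I) = ½ + M - M/I)
F(q, r) = -15/2 + 4/r (F(q, r) = ½ - 8 - 1*(-8)/(r + r) = ½ - 8 - 1*(-8)/2*r = ½ - 8 - 1*(-8)*1/(2*r) = ½ - 8 + 4/r = -15/2 + 4/r)
(F(-4, 6) + 11)² = ((-15/2 + 4/6) + 11)² = ((-15/2 + 4*(⅙)) + 11)² = ((-15/2 + ⅔) + 11)² = (-41/6 + 11)² = (25/6)² = 625/36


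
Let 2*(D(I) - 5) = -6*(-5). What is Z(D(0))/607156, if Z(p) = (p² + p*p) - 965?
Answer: -15/55196 ≈ -0.00027176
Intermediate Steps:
D(I) = 20 (D(I) = 5 + (-6*(-5))/2 = 5 + (½)*30 = 5 + 15 = 20)
Z(p) = -965 + 2*p² (Z(p) = (p² + p²) - 965 = 2*p² - 965 = -965 + 2*p²)
Z(D(0))/607156 = (-965 + 2*20²)/607156 = (-965 + 2*400)*(1/607156) = (-965 + 800)*(1/607156) = -165*1/607156 = -15/55196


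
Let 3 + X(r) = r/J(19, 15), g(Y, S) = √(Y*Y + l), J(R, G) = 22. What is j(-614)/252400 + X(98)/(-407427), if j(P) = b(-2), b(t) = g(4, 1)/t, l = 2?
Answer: -16/4481697 - 3*√2/504800 ≈ -1.1975e-5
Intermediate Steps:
g(Y, S) = √(2 + Y²) (g(Y, S) = √(Y*Y + 2) = √(Y² + 2) = √(2 + Y²))
X(r) = -3 + r/22
b(t) = 3*√2/t (b(t) = √(2 + 4²)/t = √(2 + 16)/t = √18/t = (3*√2)/t = 3*√2/t)
j(P) = -3*√2/2 (j(P) = 3*√2/(-2) = 3*√2*(-½) = -3*√2/2)
j(-614)/252400 + X(98)/(-407427) = -3*√2/2/252400 + (-3 + (1/22)*98)/(-407427) = -3*√2/2*(1/252400) + (-3 + 49/11)*(-1/407427) = -3*√2/504800 + (16/11)*(-1/407427) = -3*√2/504800 - 16/4481697 = -16/4481697 - 3*√2/504800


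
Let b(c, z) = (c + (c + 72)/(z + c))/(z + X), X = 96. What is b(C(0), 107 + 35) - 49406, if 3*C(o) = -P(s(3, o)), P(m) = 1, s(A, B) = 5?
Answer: -1499225048/30345 ≈ -49406.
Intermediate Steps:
C(o) = -⅓ (C(o) = (-1*1)/3 = (⅓)*(-1) = -⅓)
b(c, z) = (c + (72 + c)/(c + z))/(96 + z) (b(c, z) = (c + (c + 72)/(z + c))/(z + 96) = (c + (72 + c)/(c + z))/(96 + z))
b(C(0), 107 + 35) - 49406 = (72 - ⅓ + (-⅓)² - (107 + 35)/3)/((107 + 35)² + 96*(-⅓) + 96*(107 + 35) - (107 + 35)/3) - 49406 = (72 - ⅓ + ⅑ - ⅓*142)/(142² - 32 + 96*142 - ⅓*142) - 49406 = (72 - ⅓ + ⅑ - 142/3)/(20164 - 32 + 13632 - 142/3) - 49406 = (220/9)/(101150/3) - 49406 = (3/101150)*(220/9) - 49406 = 22/30345 - 49406 = -1499225048/30345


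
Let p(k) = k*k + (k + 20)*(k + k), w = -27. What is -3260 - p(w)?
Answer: -4367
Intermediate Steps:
p(k) = k**2 + 2*k*(20 + k) (p(k) = k**2 + (20 + k)*(2*k) = k**2 + 2*k*(20 + k))
-3260 - p(w) = -3260 - (-27)*(40 + 3*(-27)) = -3260 - (-27)*(40 - 81) = -3260 - (-27)*(-41) = -3260 - 1*1107 = -3260 - 1107 = -4367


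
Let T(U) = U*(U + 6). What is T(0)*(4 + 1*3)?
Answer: 0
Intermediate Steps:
T(U) = U*(6 + U)
T(0)*(4 + 1*3) = (0*(6 + 0))*(4 + 1*3) = (0*6)*(4 + 3) = 0*7 = 0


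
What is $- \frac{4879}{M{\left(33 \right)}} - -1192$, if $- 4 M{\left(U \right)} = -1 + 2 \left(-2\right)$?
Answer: $- \frac{13556}{5} \approx -2711.2$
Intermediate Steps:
$M{\left(U \right)} = \frac{5}{4}$ ($M{\left(U \right)} = - \frac{-1 + 2 \left(-2\right)}{4} = - \frac{-1 - 4}{4} = \left(- \frac{1}{4}\right) \left(-5\right) = \frac{5}{4}$)
$- \frac{4879}{M{\left(33 \right)}} - -1192 = - \frac{4879}{\frac{5}{4}} - -1192 = \left(-4879\right) \frac{4}{5} + \left(-182 + 1374\right) = - \frac{19516}{5} + 1192 = - \frac{13556}{5}$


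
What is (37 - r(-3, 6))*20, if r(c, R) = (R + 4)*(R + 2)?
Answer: -860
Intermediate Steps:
r(c, R) = (2 + R)*(4 + R) (r(c, R) = (4 + R)*(2 + R) = (2 + R)*(4 + R))
(37 - r(-3, 6))*20 = (37 - (8 + 6² + 6*6))*20 = (37 - (8 + 36 + 36))*20 = (37 - 1*80)*20 = (37 - 80)*20 = -43*20 = -860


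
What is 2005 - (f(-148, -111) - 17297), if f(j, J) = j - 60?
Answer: 19510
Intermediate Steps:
f(j, J) = -60 + j
2005 - (f(-148, -111) - 17297) = 2005 - ((-60 - 148) - 17297) = 2005 - (-208 - 17297) = 2005 - 1*(-17505) = 2005 + 17505 = 19510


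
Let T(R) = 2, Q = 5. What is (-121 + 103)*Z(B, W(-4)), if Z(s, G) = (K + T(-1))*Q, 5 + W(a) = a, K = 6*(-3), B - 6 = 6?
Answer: 1440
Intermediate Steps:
B = 12 (B = 6 + 6 = 12)
K = -18
W(a) = -5 + a
Z(s, G) = -80 (Z(s, G) = (-18 + 2)*5 = -16*5 = -80)
(-121 + 103)*Z(B, W(-4)) = (-121 + 103)*(-80) = -18*(-80) = 1440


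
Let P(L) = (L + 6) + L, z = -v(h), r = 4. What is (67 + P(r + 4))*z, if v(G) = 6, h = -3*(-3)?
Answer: -534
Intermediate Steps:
h = 9
z = -6 (z = -1*6 = -6)
P(L) = 6 + 2*L (P(L) = (6 + L) + L = 6 + 2*L)
(67 + P(r + 4))*z = (67 + (6 + 2*(4 + 4)))*(-6) = (67 + (6 + 2*8))*(-6) = (67 + (6 + 16))*(-6) = (67 + 22)*(-6) = 89*(-6) = -534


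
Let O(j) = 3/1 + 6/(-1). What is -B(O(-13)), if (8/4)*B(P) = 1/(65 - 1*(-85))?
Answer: -1/300 ≈ -0.0033333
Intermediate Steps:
O(j) = -3 (O(j) = 3*1 + 6*(-1) = 3 - 6 = -3)
B(P) = 1/300 (B(P) = 1/(2*(65 - 1*(-85))) = 1/(2*(65 + 85)) = (½)/150 = (½)*(1/150) = 1/300)
-B(O(-13)) = -1*1/300 = -1/300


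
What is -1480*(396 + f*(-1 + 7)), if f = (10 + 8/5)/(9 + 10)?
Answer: -11238528/19 ≈ -5.9150e+5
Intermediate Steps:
f = 58/95 (f = (10 + 8*(1/5))/19 = (10 + 8/5)*(1/19) = (58/5)*(1/19) = 58/95 ≈ 0.61053)
-1480*(396 + f*(-1 + 7)) = -1480*(396 + 58*(-1 + 7)/95) = -1480*(396 + (58/95)*6) = -1480*(396 + 348/95) = -1480*37968/95 = -11238528/19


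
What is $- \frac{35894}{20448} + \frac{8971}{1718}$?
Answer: $\frac{30443279}{8782416} \approx 3.4664$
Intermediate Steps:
$- \frac{35894}{20448} + \frac{8971}{1718} = \left(-35894\right) \frac{1}{20448} + 8971 \cdot \frac{1}{1718} = - \frac{17947}{10224} + \frac{8971}{1718} = \frac{30443279}{8782416}$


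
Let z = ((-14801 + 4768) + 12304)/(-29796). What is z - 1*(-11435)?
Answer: 113571663/9932 ≈ 11435.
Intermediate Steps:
z = -757/9932 (z = (-10033 + 12304)*(-1/29796) = 2271*(-1/29796) = -757/9932 ≈ -0.076218)
z - 1*(-11435) = -757/9932 - 1*(-11435) = -757/9932 + 11435 = 113571663/9932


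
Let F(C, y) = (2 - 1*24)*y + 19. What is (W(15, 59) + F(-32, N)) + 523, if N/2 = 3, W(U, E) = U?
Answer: 425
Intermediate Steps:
N = 6 (N = 2*3 = 6)
F(C, y) = 19 - 22*y (F(C, y) = (2 - 24)*y + 19 = -22*y + 19 = 19 - 22*y)
(W(15, 59) + F(-32, N)) + 523 = (15 + (19 - 22*6)) + 523 = (15 + (19 - 132)) + 523 = (15 - 113) + 523 = -98 + 523 = 425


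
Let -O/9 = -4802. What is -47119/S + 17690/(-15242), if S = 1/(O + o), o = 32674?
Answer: -27252354191753/7621 ≈ -3.5760e+9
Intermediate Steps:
O = 43218 (O = -9*(-4802) = 43218)
S = 1/75892 (S = 1/(43218 + 32674) = 1/75892 ≈ 1.3177e-5)
-47119/S + 17690/(-15242) = -47119/1/75892 + 17690/(-15242) = -47119*75892 + 17690*(-1/15242) = -3575955148 - 8845/7621 = -27252354191753/7621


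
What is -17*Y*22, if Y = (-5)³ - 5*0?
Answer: 46750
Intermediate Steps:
Y = -125 (Y = -125 + 0 = -125)
-17*Y*22 = -17*(-125)*22 = 2125*22 = 46750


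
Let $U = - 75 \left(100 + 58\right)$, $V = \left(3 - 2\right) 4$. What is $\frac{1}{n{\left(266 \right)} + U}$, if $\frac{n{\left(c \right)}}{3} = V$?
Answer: $- \frac{1}{11838} \approx -8.4474 \cdot 10^{-5}$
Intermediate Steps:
$V = 4$ ($V = 1 \cdot 4 = 4$)
$n{\left(c \right)} = 12$ ($n{\left(c \right)} = 3 \cdot 4 = 12$)
$U = -11850$ ($U = \left(-75\right) 158 = -11850$)
$\frac{1}{n{\left(266 \right)} + U} = \frac{1}{12 - 11850} = \frac{1}{-11838} = - \frac{1}{11838}$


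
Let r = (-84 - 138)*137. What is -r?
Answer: 30414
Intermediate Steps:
r = -30414 (r = -222*137 = -30414)
-r = -1*(-30414) = 30414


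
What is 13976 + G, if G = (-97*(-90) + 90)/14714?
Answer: 14689406/1051 ≈ 13977.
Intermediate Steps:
G = 630/1051 (G = (8730 + 90)*(1/14714) = 8820*(1/14714) = 630/1051 ≈ 0.59943)
13976 + G = 13976 + 630/1051 = 14689406/1051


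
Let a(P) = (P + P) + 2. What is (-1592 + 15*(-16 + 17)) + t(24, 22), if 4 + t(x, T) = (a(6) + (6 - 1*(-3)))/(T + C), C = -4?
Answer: -28435/18 ≈ -1579.7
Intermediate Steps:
a(P) = 2 + 2*P (a(P) = 2*P + 2 = 2 + 2*P)
t(x, T) = -4 + 23/(-4 + T) (t(x, T) = -4 + ((2 + 2*6) + (6 - 1*(-3)))/(T - 4) = -4 + ((2 + 12) + (6 + 3))/(-4 + T) = -4 + (14 + 9)/(-4 + T) = -4 + 23/(-4 + T))
(-1592 + 15*(-16 + 17)) + t(24, 22) = (-1592 + 15*(-16 + 17)) + (39 - 4*22)/(-4 + 22) = (-1592 + 15*1) + (39 - 88)/18 = (-1592 + 15) + (1/18)*(-49) = -1577 - 49/18 = -28435/18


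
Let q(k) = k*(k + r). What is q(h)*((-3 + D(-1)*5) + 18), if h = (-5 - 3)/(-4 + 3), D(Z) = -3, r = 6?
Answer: 0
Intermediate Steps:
h = 8 (h = -8/(-1) = -8*(-1) = 8)
q(k) = k*(6 + k) (q(k) = k*(k + 6) = k*(6 + k))
q(h)*((-3 + D(-1)*5) + 18) = (8*(6 + 8))*((-3 - 3*5) + 18) = (8*14)*((-3 - 15) + 18) = 112*(-18 + 18) = 112*0 = 0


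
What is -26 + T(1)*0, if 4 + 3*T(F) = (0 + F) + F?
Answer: -26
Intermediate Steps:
T(F) = -4/3 + 2*F/3 (T(F) = -4/3 + ((0 + F) + F)/3 = -4/3 + (F + F)/3 = -4/3 + (2*F)/3 = -4/3 + 2*F/3)
-26 + T(1)*0 = -26 + (-4/3 + (⅔)*1)*0 = -26 + (-4/3 + ⅔)*0 = -26 - ⅔*0 = -26 + 0 = -26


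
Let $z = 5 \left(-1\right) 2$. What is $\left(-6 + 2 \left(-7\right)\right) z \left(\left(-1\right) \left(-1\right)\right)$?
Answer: $200$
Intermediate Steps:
$z = -10$ ($z = \left(-5\right) 2 = -10$)
$\left(-6 + 2 \left(-7\right)\right) z \left(\left(-1\right) \left(-1\right)\right) = \left(-6 + 2 \left(-7\right)\right) \left(-10\right) \left(\left(-1\right) \left(-1\right)\right) = \left(-6 - 14\right) \left(-10\right) 1 = \left(-20\right) \left(-10\right) 1 = 200 \cdot 1 = 200$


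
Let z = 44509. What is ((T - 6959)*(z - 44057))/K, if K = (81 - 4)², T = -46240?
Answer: -24045948/5929 ≈ -4055.6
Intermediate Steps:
K = 5929 (K = 77² = 5929)
((T - 6959)*(z - 44057))/K = ((-46240 - 6959)*(44509 - 44057))/5929 = -53199*452*(1/5929) = -24045948*1/5929 = -24045948/5929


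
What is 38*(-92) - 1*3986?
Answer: -7482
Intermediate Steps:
38*(-92) - 1*3986 = -3496 - 3986 = -7482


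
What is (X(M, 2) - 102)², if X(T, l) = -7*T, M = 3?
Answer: 15129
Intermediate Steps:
(X(M, 2) - 102)² = (-7*3 - 102)² = (-21 - 102)² = (-123)² = 15129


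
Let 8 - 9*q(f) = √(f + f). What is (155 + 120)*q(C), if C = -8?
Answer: 2200/9 - 1100*I/9 ≈ 244.44 - 122.22*I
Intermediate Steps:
q(f) = 8/9 - √2*√f/9 (q(f) = 8/9 - √(f + f)/9 = 8/9 - √2*√f/9)
(155 + 120)*q(C) = (155 + 120)*(8/9 - √2*√(-8)/9) = 275*(8/9 - √2*2*I*√2/9) = 275*(8/9 - 4*I/9) = 2200/9 - 1100*I/9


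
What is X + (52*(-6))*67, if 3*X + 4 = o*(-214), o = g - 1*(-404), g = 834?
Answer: -109216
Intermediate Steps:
o = 1238 (o = 834 - 1*(-404) = 834 + 404 = 1238)
X = -88312 (X = -4/3 + (1238*(-214))/3 = -4/3 + (⅓)*(-264932) = -4/3 - 264932/3 = -88312)
X + (52*(-6))*67 = -88312 + (52*(-6))*67 = -88312 - 312*67 = -88312 - 20904 = -109216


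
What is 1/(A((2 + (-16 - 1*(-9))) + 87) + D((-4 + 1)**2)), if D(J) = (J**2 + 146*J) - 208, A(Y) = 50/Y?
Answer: 41/48692 ≈ 0.00084203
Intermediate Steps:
D(J) = -208 + J**2 + 146*J
1/(A((2 + (-16 - 1*(-9))) + 87) + D((-4 + 1)**2)) = 1/(50/((2 + (-16 - 1*(-9))) + 87) + (-208 + ((-4 + 1)**2)**2 + 146*(-4 + 1)**2)) = 1/(50/((2 + (-16 + 9)) + 87) + (-208 + ((-3)**2)**2 + 146*(-3)**2)) = 1/(50/((2 - 7) + 87) + (-208 + 9**2 + 146*9)) = 1/(50/(-5 + 87) + (-208 + 81 + 1314)) = 1/(50/82 + 1187) = 1/(50*(1/82) + 1187) = 1/(25/41 + 1187) = 1/(48692/41) = 41/48692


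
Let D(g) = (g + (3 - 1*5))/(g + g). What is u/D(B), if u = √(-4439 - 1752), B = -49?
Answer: 98*I*√6191/51 ≈ 151.19*I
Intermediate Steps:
D(g) = (-2 + g)/(2*g) (D(g) = (g + (3 - 5))/((2*g)) = (g - 2)*(1/(2*g)) = (-2 + g)*(1/(2*g)) = (-2 + g)/(2*g))
u = I*√6191 (u = √(-6191) = I*√6191 ≈ 78.683*I)
u/D(B) = (I*√6191)/(((½)*(-2 - 49)/(-49))) = (I*√6191)/(((½)*(-1/49)*(-51))) = (I*√6191)/(51/98) = (I*√6191)*(98/51) = 98*I*√6191/51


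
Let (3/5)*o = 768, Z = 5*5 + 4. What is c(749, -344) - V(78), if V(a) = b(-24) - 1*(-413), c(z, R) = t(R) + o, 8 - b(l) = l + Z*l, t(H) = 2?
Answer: 141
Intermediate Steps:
Z = 29 (Z = 25 + 4 = 29)
o = 1280 (o = (5/3)*768 = 1280)
b(l) = 8 - 30*l (b(l) = 8 - (l + 29*l) = 8 - 30*l)
c(z, R) = 1282 (c(z, R) = 2 + 1280 = 1282)
V(a) = 1141 (V(a) = (8 - 30*(-24)) - 1*(-413) = (8 + 720) + 413 = 728 + 413 = 1141)
c(749, -344) - V(78) = 1282 - 1*1141 = 1282 - 1141 = 141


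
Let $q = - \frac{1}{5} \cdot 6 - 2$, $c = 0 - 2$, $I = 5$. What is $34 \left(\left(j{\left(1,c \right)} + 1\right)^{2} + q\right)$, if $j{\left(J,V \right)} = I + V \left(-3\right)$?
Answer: $\frac{23936}{5} \approx 4787.2$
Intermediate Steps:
$c = -2$
$j{\left(J,V \right)} = 5 - 3 V$ ($j{\left(J,V \right)} = 5 + V \left(-3\right) = 5 - 3 V$)
$q = - \frac{16}{5}$ ($q = \left(-1\right) \frac{1}{5} \cdot 6 - 2 = \left(- \frac{1}{5}\right) 6 - 2 = - \frac{6}{5} - 2 = - \frac{16}{5} \approx -3.2$)
$34 \left(\left(j{\left(1,c \right)} + 1\right)^{2} + q\right) = 34 \left(\left(\left(5 - -6\right) + 1\right)^{2} - \frac{16}{5}\right) = 34 \left(\left(\left(5 + 6\right) + 1\right)^{2} - \frac{16}{5}\right) = 34 \left(\left(11 + 1\right)^{2} - \frac{16}{5}\right) = 34 \left(12^{2} - \frac{16}{5}\right) = 34 \left(144 - \frac{16}{5}\right) = 34 \cdot \frac{704}{5} = \frac{23936}{5}$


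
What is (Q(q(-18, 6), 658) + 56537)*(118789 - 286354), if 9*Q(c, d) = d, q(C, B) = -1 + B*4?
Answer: -28457619805/3 ≈ -9.4859e+9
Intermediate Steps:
q(C, B) = -1 + 4*B
Q(c, d) = d/9
(Q(q(-18, 6), 658) + 56537)*(118789 - 286354) = ((⅑)*658 + 56537)*(118789 - 286354) = (658/9 + 56537)*(-167565) = (509491/9)*(-167565) = -28457619805/3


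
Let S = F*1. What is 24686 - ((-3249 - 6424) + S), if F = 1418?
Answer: 32941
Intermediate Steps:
S = 1418 (S = 1418*1 = 1418)
24686 - ((-3249 - 6424) + S) = 24686 - ((-3249 - 6424) + 1418) = 24686 - (-9673 + 1418) = 24686 - 1*(-8255) = 24686 + 8255 = 32941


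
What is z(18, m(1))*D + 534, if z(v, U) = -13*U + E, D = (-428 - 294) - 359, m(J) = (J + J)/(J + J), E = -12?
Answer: 27559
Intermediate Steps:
m(J) = 1 (m(J) = (2*J)/((2*J)) = (2*J)*(1/(2*J)) = 1)
D = -1081 (D = -722 - 359 = -1081)
z(v, U) = -12 - 13*U (z(v, U) = -13*U - 12 = -12 - 13*U)
z(18, m(1))*D + 534 = (-12 - 13*1)*(-1081) + 534 = (-12 - 13)*(-1081) + 534 = -25*(-1081) + 534 = 27025 + 534 = 27559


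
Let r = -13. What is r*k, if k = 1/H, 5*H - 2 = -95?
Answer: 65/93 ≈ 0.69893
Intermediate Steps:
H = -93/5 (H = 2/5 + (1/5)*(-95) = 2/5 - 19 = -93/5 ≈ -18.600)
k = -5/93 (k = 1/(-93/5) = -5/93 ≈ -0.053763)
r*k = -13*(-5/93) = 65/93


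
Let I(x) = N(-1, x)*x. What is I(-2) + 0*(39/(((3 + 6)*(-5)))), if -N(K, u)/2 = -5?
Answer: -20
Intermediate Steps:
N(K, u) = 10 (N(K, u) = -2*(-5) = 10)
I(x) = 10*x
I(-2) + 0*(39/(((3 + 6)*(-5)))) = 10*(-2) + 0*(39/(((3 + 6)*(-5)))) = -20 + 0*(39/((9*(-5)))) = -20 + 0*(39/(-45)) = -20 + 0*(39*(-1/45)) = -20 + 0*(-13/15) = -20 + 0 = -20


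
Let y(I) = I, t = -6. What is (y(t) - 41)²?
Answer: 2209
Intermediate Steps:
(y(t) - 41)² = (-6 - 41)² = (-47)² = 2209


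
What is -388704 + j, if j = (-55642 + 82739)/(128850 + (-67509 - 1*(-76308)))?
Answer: -53504689799/137649 ≈ -3.8870e+5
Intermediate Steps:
j = 27097/137649 (j = 27097/(128850 + (-67509 + 76308)) = 27097/(128850 + 8799) = 27097/137649 ≈ 0.19686)
-388704 + j = -388704 + 27097/137649 = -53504689799/137649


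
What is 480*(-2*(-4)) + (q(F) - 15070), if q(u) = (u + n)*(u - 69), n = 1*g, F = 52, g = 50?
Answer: -12964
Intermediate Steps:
n = 50 (n = 1*50 = 50)
q(u) = (-69 + u)*(50 + u) (q(u) = (u + 50)*(u - 69) = (50 + u)*(-69 + u) = (-69 + u)*(50 + u))
480*(-2*(-4)) + (q(F) - 15070) = 480*(-2*(-4)) + ((-3450 + 52**2 - 19*52) - 15070) = 480*8 + ((-3450 + 2704 - 988) - 15070) = 3840 + (-1734 - 15070) = 3840 - 16804 = -12964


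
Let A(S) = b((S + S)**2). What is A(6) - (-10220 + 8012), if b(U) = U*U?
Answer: 22944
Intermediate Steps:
b(U) = U**2
A(S) = 16*S**4 (A(S) = ((S + S)**2)**2 = ((2*S)**2)**2 = (4*S**2)**2 = 16*S**4)
A(6) - (-10220 + 8012) = 16*6**4 - (-10220 + 8012) = 16*1296 - 1*(-2208) = 20736 + 2208 = 22944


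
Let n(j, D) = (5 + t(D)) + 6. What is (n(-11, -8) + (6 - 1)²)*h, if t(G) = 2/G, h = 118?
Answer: 8437/2 ≈ 4218.5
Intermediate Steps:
n(j, D) = 11 + 2/D (n(j, D) = (5 + 2/D) + 6 = 11 + 2/D)
(n(-11, -8) + (6 - 1)²)*h = ((11 + 2/(-8)) + (6 - 1)²)*118 = ((11 + 2*(-⅛)) + 5²)*118 = ((11 - ¼) + 25)*118 = (43/4 + 25)*118 = (143/4)*118 = 8437/2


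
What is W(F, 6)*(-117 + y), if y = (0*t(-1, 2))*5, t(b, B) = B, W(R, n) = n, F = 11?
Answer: -702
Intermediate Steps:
y = 0 (y = (0*2)*5 = 0*5 = 0)
W(F, 6)*(-117 + y) = 6*(-117 + 0) = 6*(-117) = -702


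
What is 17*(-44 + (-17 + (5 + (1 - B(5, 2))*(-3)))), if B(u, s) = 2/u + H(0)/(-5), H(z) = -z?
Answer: -4913/5 ≈ -982.60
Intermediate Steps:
B(u, s) = 2/u (B(u, s) = 2/u - 1*0/(-5) = 2/u + 0*(-⅕) = 2/u + 0 = 2/u)
17*(-44 + (-17 + (5 + (1 - B(5, 2))*(-3)))) = 17*(-44 + (-17 + (5 + (1 - 2/5)*(-3)))) = 17*(-44 + (-17 + (5 + (1 - 1*⅖)*(-3)))) = 17*(-44 + (-17 + (5 + (1 - ⅖)*(-3)))) = 17*(-44 + (-17 + (5 + (⅗)*(-3)))) = 17*(-44 + (-17 + (5 - 9/5))) = 17*(-44 + (-17 + 16/5)) = 17*(-44 - 69/5) = 17*(-289/5) = -4913/5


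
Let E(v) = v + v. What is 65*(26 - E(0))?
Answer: 1690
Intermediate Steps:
E(v) = 2*v
65*(26 - E(0)) = 65*(26 - 2*0) = 65*(26 - 1*0) = 65*(26 + 0) = 65*26 = 1690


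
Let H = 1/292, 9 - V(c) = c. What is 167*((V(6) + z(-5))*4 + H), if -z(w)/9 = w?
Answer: 9362855/292 ≈ 32065.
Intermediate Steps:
z(w) = -9*w
V(c) = 9 - c
H = 1/292 ≈ 0.0034247
167*((V(6) + z(-5))*4 + H) = 167*(((9 - 1*6) - 9*(-5))*4 + 1/292) = 167*(((9 - 6) + 45)*4 + 1/292) = 167*((3 + 45)*4 + 1/292) = 167*(48*4 + 1/292) = 167*(192 + 1/292) = 167*(56065/292) = 9362855/292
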